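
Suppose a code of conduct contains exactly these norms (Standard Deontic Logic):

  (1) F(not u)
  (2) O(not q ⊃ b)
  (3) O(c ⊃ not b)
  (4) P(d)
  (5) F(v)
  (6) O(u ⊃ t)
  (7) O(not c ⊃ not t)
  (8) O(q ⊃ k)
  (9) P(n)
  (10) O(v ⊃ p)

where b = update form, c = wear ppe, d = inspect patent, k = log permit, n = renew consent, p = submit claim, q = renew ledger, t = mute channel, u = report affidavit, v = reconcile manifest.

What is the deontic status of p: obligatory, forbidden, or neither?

Premise 10 is O(v ⊃ p), but O(v) is not derivable from the premises, so it does not yield O(p).
No premise or chain of K-axiom applications forces O(p), and none forces O(not p). So p is neither obligatory nor forbidden under these norms.

Neither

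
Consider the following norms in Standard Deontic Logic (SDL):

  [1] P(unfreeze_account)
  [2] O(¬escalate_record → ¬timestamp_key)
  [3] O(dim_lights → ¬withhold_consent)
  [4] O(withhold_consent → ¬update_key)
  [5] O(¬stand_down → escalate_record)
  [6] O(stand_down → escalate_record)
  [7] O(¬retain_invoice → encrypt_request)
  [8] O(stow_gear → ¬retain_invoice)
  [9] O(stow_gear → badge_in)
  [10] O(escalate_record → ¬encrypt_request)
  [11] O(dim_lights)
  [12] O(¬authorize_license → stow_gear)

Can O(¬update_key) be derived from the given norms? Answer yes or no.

No

Premise 4 is O(withhold_consent → ¬update_key), but O(withhold_consent) is not derivable from the premises, so it does not yield O(¬update_key).
No other premise forces O(¬update_key). An ideal world satisfying every premise can still have ¬update_key false, so O(¬update_key) is not derivable.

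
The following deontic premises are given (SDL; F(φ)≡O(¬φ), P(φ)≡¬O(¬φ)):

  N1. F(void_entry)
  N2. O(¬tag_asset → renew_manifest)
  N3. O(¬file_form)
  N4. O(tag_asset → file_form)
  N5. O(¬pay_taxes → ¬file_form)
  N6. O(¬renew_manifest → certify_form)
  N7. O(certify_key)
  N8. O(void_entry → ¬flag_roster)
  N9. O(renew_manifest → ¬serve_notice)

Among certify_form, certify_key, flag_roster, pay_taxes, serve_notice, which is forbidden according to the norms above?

serve_notice

Premise 3 states O(¬file_form) outright.
Premise 4, O(tag_asset → file_form), contraposes to O(¬file_form → ¬tag_asset); with O(¬file_form) we get O(¬tag_asset).
From O(¬tag_asset) and premise 2, O(¬tag_asset → renew_manifest), we obtain O(renew_manifest).
From O(renew_manifest) and premise 9, O(renew_manifest → ¬serve_notice), we obtain O(¬serve_notice).
So O(¬serve_notice) holds, i.e. serve_notice is forbidden. None of the other listed options is forbidden under the premises.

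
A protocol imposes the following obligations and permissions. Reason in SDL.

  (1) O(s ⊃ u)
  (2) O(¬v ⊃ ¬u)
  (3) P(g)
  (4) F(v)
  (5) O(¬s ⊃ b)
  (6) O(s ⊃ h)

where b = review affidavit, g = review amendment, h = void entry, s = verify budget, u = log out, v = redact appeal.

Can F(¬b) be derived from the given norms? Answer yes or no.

Yes

Premise 4, F(v), is equivalent to O(¬v).
With premise 2, O(¬v ⊃ ¬u), the K-axiom yields O(¬u).
The contrapositive of premise 1 (O(s ⊃ u)) is O(¬u ⊃ ¬s), and O(¬u) is already established, so O(¬s).
From O(¬s) and premise 5, O(¬s ⊃ b), we obtain O(b).
Premises 3, 6 do not contribute to this derivation.
So O(b) holds, i.e. F(¬b). The claim follows.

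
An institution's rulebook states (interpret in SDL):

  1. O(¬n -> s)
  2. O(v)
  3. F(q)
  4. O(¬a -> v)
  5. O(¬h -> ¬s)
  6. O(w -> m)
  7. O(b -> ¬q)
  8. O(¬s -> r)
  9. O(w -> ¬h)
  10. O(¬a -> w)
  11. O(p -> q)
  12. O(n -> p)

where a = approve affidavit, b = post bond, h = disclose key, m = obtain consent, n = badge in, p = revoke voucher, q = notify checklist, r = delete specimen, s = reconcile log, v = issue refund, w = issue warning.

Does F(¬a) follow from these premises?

F(q) at premise 3 means O(¬q).
The contrapositive of premise 11 (O(p -> q)) is O(¬q -> ¬p), and O(¬q) is already established, so O(¬p).
Premise 12, O(n -> p), contraposes to O(¬p -> ¬n); with O(¬p) we get O(¬n).
From O(¬n) and premise 1, O(¬n -> s), we obtain O(s).
Premise 5, O(¬h -> ¬s), contraposes to O(s -> h); with O(s) we get O(h).
Premise 9 is O(w -> ¬h); contrapositively O(h -> ¬w). Since O(h) holds, K gives O(¬w).
The contrapositive of premise 10 (O(¬a -> w)) is O(¬w -> a), and O(¬w) is already established, so O(a).
Premises 2, 4, 6, 7, 8 do not contribute to this derivation.
So O(a) holds, i.e. F(¬a). The claim follows.

Yes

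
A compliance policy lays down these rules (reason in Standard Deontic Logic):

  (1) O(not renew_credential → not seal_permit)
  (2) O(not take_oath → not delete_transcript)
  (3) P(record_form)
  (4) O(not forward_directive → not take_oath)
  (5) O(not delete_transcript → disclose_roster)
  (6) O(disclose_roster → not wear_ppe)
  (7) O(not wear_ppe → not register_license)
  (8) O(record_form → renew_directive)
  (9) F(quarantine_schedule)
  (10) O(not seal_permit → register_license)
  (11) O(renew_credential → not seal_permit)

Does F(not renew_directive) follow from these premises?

No

Premise 8 is O(record_form → renew_directive), but O(record_form) is not derivable from the premises (the permission P(record_form) asserts only not O(not record_form), not O(record_form)), so it does not yield O(renew_directive).
No other premise forces O(renew_directive). An ideal world satisfying every premise can still have not renew_directive true, so F(not renew_directive) is not derivable.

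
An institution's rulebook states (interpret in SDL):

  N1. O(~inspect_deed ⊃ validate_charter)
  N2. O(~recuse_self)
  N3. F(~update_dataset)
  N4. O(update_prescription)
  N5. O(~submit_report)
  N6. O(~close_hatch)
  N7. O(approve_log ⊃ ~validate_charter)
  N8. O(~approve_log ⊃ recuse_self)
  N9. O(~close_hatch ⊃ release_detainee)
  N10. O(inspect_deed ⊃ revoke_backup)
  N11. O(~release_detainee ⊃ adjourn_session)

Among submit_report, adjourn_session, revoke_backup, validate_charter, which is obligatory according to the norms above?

revoke_backup

Premise 2 states O(~recuse_self) outright.
The contrapositive of premise 8 (O(~approve_log ⊃ recuse_self)) is O(~recuse_self ⊃ approve_log), and O(~recuse_self) is already established, so O(approve_log).
From O(approve_log) and premise 7, O(approve_log ⊃ ~validate_charter), we obtain O(~validate_charter).
The contrapositive of premise 1 (O(~inspect_deed ⊃ validate_charter)) is O(~validate_charter ⊃ inspect_deed), and O(~validate_charter) is already established, so O(inspect_deed).
From O(inspect_deed) and premise 10, O(inspect_deed ⊃ revoke_backup), we obtain O(revoke_backup).
So O(revoke_backup) holds — revoke_backup is obligatory. None of the other listed options is made obligatory by any chain of premises.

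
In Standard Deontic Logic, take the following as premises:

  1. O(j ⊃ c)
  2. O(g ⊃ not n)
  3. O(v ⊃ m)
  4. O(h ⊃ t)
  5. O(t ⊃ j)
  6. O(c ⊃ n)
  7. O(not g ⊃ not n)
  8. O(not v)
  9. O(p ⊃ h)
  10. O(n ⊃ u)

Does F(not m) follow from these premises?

Premise 3 is O(v ⊃ m), but O(v) is not derivable from the premises, so it does not yield O(m).
No other premise forces O(m). An ideal world satisfying every premise can still have not m true, so F(not m) is not derivable.

No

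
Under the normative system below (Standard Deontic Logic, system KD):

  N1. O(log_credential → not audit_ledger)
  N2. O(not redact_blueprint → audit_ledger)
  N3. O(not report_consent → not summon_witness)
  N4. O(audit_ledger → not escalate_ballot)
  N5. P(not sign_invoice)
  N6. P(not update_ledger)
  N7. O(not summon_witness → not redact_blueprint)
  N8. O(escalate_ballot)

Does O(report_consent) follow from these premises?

From premise 8 we have O(escalate_ballot).
Premise 4 is O(audit_ledger → not escalate_ballot); contrapositively O(escalate_ballot → not audit_ledger). Since O(escalate_ballot) holds, K gives O(not audit_ledger).
Premise 2 is O(not redact_blueprint → audit_ledger); contrapositively O(not audit_ledger → redact_blueprint). Since O(not audit_ledger) holds, K gives O(redact_blueprint).
The contrapositive of premise 7 (O(not summon_witness → not redact_blueprint)) is O(redact_blueprint → summon_witness), and O(redact_blueprint) is already established, so O(summon_witness).
Premise 3, O(not report_consent → not summon_witness), contraposes to O(summon_witness → report_consent); with O(summon_witness) we get O(report_consent).
Premises 1, 5, 6 do not contribute to this derivation.
So O(report_consent) follows.

Yes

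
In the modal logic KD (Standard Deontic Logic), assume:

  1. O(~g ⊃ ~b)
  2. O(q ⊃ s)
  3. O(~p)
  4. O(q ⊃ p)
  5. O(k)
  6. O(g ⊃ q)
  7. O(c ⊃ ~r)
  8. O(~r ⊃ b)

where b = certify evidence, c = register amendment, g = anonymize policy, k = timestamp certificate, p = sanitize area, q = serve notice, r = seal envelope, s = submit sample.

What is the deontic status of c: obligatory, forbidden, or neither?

From premise 3 we have O(~p).
Premise 4, O(q ⊃ p), contraposes to O(~p ⊃ ~q); with O(~p) we get O(~q).
Premise 6, O(g ⊃ q), contraposes to O(~q ⊃ ~g); with O(~q) we get O(~g).
Applying K to premise 1 (O(~g ⊃ ~b)) and O(~g) yields O(~b).
Premise 8 is O(~r ⊃ b); contrapositively O(~b ⊃ r). Since O(~b) holds, K gives O(r).
Premise 7 is O(c ⊃ ~r); contrapositively O(r ⊃ ~c). Since O(r) holds, K gives O(~c).
Premises 2, 5 do not contribute to this derivation.
Thus O(~c), which is F(c): c is forbidden.

Forbidden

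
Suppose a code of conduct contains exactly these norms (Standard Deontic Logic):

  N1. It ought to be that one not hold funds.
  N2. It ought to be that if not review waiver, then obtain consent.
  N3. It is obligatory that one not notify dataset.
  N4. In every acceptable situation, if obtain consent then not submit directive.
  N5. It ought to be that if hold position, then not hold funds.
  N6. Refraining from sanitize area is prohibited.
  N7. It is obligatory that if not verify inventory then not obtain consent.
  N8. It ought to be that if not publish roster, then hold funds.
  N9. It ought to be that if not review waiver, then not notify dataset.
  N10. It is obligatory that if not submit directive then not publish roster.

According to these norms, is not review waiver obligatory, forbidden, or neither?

Forbidden

Premise 1 gives O(¬hold_funds).
Premise 8 is O(¬publish_roster → hold_funds); contrapositively O(¬hold_funds → publish_roster). Since O(¬hold_funds) holds, K gives O(publish_roster).
Premise 10 is O(¬submit_directive → ¬publish_roster); contrapositively O(publish_roster → submit_directive). Since O(publish_roster) holds, K gives O(submit_directive).
Premise 4 is O(obtain_consent → ¬submit_directive); contrapositively O(submit_directive → ¬obtain_consent). Since O(submit_directive) holds, K gives O(¬obtain_consent).
The contrapositive of premise 2 (O(¬review_waiver → obtain_consent)) is O(¬obtain_consent → review_waiver), and O(¬obtain_consent) is already established, so O(review_waiver).
Premises 3, 5, 6, 7, 9 do not contribute to this derivation.
Thus O(review_waiver), which is F(¬review_waiver): ¬review_waiver is forbidden.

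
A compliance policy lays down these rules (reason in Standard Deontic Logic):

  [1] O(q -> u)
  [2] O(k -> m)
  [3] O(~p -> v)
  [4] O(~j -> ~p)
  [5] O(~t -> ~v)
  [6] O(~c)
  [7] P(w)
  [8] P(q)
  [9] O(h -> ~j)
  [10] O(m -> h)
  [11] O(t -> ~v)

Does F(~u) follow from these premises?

Premise 1 is O(q -> u), but O(q) is not derivable from the premises (the permission P(q) asserts only ~O(~q), not O(q)), so it does not yield O(u).
No other premise forces O(u). An ideal world satisfying every premise can still have ~u true, so F(~u) is not derivable.

No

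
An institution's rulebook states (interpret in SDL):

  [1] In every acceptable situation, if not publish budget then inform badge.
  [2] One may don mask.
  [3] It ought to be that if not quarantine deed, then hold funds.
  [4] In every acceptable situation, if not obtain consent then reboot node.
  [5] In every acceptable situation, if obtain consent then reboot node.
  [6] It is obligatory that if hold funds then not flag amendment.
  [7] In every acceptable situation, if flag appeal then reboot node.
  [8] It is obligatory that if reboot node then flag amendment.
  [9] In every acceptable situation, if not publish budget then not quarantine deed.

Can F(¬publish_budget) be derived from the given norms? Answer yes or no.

Yes

Premises 5 and 4 are O(obtain_consent → reboot_node) and O(¬obtain_consent → reboot_node); every ideal world satisfies obtain_consent or ¬obtain_consent, so in either case reboot_node holds — hence O(reboot_node).
Premise 8 is O(reboot_node → flag_amendment); since O(reboot_node), deontic closure gives O(flag_amendment).
Premise 6, O(hold_funds → ¬flag_amendment), contraposes to O(flag_amendment → ¬hold_funds); with O(flag_amendment) we get O(¬hold_funds).
Premise 3 is O(¬quarantine_deed → hold_funds); contrapositively O(¬hold_funds → quarantine_deed). Since O(¬hold_funds) holds, K gives O(quarantine_deed).
The contrapositive of premise 9 (O(¬publish_budget → ¬quarantine_deed)) is O(quarantine_deed → publish_budget), and O(quarantine_deed) is already established, so O(publish_budget).
Premises 1, 2, 7 do not contribute to this derivation.
So O(publish_budget) holds, i.e. F(¬publish_budget). The claim follows.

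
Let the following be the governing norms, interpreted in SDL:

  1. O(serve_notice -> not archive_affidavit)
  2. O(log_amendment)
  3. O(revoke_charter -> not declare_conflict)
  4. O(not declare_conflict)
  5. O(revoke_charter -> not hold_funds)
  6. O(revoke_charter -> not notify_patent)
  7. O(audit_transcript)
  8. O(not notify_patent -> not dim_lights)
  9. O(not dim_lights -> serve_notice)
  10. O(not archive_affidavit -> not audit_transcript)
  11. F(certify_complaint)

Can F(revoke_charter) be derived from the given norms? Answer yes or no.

Premise 7 gives O(audit_transcript).
Premise 10 is O(not archive_affidavit -> not audit_transcript); contrapositively O(audit_transcript -> archive_affidavit). Since O(audit_transcript) holds, K gives O(archive_affidavit).
The contrapositive of premise 1 (O(serve_notice -> not archive_affidavit)) is O(archive_affidavit -> not serve_notice), and O(archive_affidavit) is already established, so O(not serve_notice).
Premise 9 is O(not dim_lights -> serve_notice); contrapositively O(not serve_notice -> dim_lights). Since O(not serve_notice) holds, K gives O(dim_lights).
Premise 8, O(not notify_patent -> not dim_lights), contraposes to O(dim_lights -> notify_patent); with O(dim_lights) we get O(notify_patent).
Premise 6 is O(revoke_charter -> not notify_patent); contrapositively O(notify_patent -> not revoke_charter). Since O(notify_patent) holds, K gives O(not revoke_charter).
Premises 2, 3, 4, 5, 11 do not contribute to this derivation.
So O(not revoke_charter) holds, i.e. F(revoke_charter). The claim follows.

Yes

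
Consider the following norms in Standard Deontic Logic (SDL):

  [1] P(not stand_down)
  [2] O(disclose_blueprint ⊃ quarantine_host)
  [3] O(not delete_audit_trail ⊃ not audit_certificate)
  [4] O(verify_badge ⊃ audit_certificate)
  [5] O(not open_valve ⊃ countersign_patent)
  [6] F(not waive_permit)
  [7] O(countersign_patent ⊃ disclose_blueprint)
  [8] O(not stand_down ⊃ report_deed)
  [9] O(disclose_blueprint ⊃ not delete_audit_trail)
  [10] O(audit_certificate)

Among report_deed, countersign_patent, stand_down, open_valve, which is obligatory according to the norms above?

Premise 10 gives O(audit_certificate).
Premise 3 is O(not delete_audit_trail ⊃ not audit_certificate); contrapositively O(audit_certificate ⊃ delete_audit_trail). Since O(audit_certificate) holds, K gives O(delete_audit_trail).
The contrapositive of premise 9 (O(disclose_blueprint ⊃ not delete_audit_trail)) is O(delete_audit_trail ⊃ not disclose_blueprint), and O(delete_audit_trail) is already established, so O(not disclose_blueprint).
Premise 7, O(countersign_patent ⊃ disclose_blueprint), contraposes to O(not disclose_blueprint ⊃ not countersign_patent); with O(not disclose_blueprint) we get O(not countersign_patent).
Premise 5, O(not open_valve ⊃ countersign_patent), contraposes to O(not countersign_patent ⊃ open_valve); with O(not countersign_patent) we get O(open_valve).
So O(open_valve) holds — open_valve is obligatory. None of the other listed options is made obligatory by any chain of premises.

open_valve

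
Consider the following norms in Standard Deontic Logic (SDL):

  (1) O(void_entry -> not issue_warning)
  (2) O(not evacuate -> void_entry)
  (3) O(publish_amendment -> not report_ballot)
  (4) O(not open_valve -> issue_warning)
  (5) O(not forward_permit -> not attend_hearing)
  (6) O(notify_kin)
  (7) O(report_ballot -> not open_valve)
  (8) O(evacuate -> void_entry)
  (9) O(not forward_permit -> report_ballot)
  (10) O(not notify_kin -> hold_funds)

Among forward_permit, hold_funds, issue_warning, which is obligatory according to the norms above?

Premises 2 and 8 are O(not evacuate -> void_entry) and O(evacuate -> void_entry); every ideal world satisfies not evacuate or evacuate, so in either case void_entry holds — hence O(void_entry).
With premise 1, O(void_entry -> not issue_warning), the K-axiom yields O(not issue_warning).
Premise 4 is O(not open_valve -> issue_warning); contrapositively O(not issue_warning -> open_valve). Since O(not issue_warning) holds, K gives O(open_valve).
Premise 7 is O(report_ballot -> not open_valve); contrapositively O(open_valve -> not report_ballot). Since O(open_valve) holds, K gives O(not report_ballot).
Premise 9, O(not forward_permit -> report_ballot), contraposes to O(not report_ballot -> forward_permit); with O(not report_ballot) we get O(forward_permit).
So O(forward_permit) holds — forward_permit is obligatory. None of the other listed options is made obligatory by any chain of premises.

forward_permit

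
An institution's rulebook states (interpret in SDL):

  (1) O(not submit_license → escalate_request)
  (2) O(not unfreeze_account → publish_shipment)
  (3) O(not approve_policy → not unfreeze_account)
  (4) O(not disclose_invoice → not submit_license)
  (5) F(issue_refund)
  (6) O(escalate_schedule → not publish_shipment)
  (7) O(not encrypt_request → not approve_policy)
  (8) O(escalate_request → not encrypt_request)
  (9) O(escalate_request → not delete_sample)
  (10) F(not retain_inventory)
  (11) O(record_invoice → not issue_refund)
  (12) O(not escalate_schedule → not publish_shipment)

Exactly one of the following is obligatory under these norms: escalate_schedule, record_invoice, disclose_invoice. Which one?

disclose_invoice

Premises 12 and 6 cover both cases: O(not escalate_schedule → not publish_shipment) and O(escalate_schedule → not publish_shipment). Since not escalate_schedule ∨ escalate_schedule is a tautology, O(not publish_shipment) follows.
Premise 2 is O(not unfreeze_account → publish_shipment); contrapositively O(not publish_shipment → unfreeze_account). Since O(not publish_shipment) holds, K gives O(unfreeze_account).
Premise 3, O(not approve_policy → not unfreeze_account), contraposes to O(unfreeze_account → approve_policy); with O(unfreeze_account) we get O(approve_policy).
Premise 7, O(not encrypt_request → not approve_policy), contraposes to O(approve_policy → encrypt_request); with O(approve_policy) we get O(encrypt_request).
Premise 8, O(escalate_request → not encrypt_request), contraposes to O(encrypt_request → not escalate_request); with O(encrypt_request) we get O(not escalate_request).
Premise 1, O(not submit_license → escalate_request), contraposes to O(not escalate_request → submit_license); with O(not escalate_request) we get O(submit_license).
The contrapositive of premise 4 (O(not disclose_invoice → not submit_license)) is O(submit_license → disclose_invoice), and O(submit_license) is already established, so O(disclose_invoice).
So O(disclose_invoice) holds — disclose_invoice is obligatory. None of the other listed options is made obligatory by any chain of premises.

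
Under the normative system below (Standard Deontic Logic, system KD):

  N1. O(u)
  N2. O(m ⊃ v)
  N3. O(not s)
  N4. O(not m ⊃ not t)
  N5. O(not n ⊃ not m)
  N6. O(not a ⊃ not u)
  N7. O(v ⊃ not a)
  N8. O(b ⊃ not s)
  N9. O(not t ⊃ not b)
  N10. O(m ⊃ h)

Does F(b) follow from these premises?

Premise 1 gives O(u).
The contrapositive of premise 6 (O(not a ⊃ not u)) is O(u ⊃ a), and O(u) is already established, so O(a).
Premise 7 is O(v ⊃ not a); contrapositively O(a ⊃ not v). Since O(a) holds, K gives O(not v).
Premise 2 is O(m ⊃ v); contrapositively O(not v ⊃ not m). Since O(not v) holds, K gives O(not m).
Premise 4 is O(not m ⊃ not t); since O(not m), deontic closure gives O(not t).
With premise 9, O(not t ⊃ not b), the K-axiom yields O(not b).
Premises 3, 5, 8, 10 do not contribute to this derivation.
So O(not b) holds, i.e. F(b). The claim follows.

Yes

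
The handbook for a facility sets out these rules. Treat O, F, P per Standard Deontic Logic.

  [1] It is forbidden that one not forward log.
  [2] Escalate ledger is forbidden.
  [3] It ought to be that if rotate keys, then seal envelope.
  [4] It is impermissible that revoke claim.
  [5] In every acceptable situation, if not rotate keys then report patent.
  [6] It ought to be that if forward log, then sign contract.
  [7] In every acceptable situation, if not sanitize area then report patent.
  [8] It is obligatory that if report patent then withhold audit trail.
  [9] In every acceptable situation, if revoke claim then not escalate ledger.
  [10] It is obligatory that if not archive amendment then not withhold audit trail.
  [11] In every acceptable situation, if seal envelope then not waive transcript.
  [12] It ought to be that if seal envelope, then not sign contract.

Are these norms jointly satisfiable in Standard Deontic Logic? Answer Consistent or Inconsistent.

Consistent

Premise 9 is O(revoke_claim → ¬escalate_ledger); even if O(¬escalate_ledger) held, inferring O(revoke_claim) would be affirming the consequent — invalid.
So O(revoke_claim) is not derivable, and the apparent clash with O(¬revoke_claim) does not arise.
A world satisfying every obligation exists (e.g. archive_amendment=true, escalate_ledger=false, forward_log=true, report_patent=true, revoke_claim=false, rotate_keys=false, sanitize_area=false, seal_envelope=false, sign_contract=true, waive_transcript=false, withhold_audit_trail=true); no atom is both obligatory and forbidden, so the set is consistent.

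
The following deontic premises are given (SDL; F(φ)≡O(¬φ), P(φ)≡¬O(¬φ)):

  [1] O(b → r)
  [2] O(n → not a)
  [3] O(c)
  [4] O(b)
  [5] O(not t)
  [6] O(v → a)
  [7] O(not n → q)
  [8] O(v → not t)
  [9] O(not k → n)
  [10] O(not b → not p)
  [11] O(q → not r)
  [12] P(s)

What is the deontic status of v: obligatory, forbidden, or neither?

Forbidden

Premise 4 states O(b) outright.
With premise 1, O(b → r), the K-axiom yields O(r).
Premise 11 is O(q → not r); contrapositively O(r → not q). Since O(r) holds, K gives O(not q).
Premise 7 is O(not n → q); contrapositively O(not q → n). Since O(not q) holds, K gives O(n).
Applying K to premise 2 (O(n → not a)) and O(n) yields O(not a).
The contrapositive of premise 6 (O(v → a)) is O(not a → not v), and O(not a) is already established, so O(not v).
Premises 3, 5, 8, 9, 10, 12 do not contribute to this derivation.
Thus O(not v), which is F(v): v is forbidden.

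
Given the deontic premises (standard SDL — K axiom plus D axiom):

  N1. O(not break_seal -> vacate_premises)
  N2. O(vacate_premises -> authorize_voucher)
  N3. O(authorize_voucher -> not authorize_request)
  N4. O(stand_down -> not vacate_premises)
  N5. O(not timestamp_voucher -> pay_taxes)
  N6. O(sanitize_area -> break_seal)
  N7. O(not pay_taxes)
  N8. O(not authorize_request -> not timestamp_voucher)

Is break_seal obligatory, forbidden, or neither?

From premise 7 we have O(not pay_taxes).
Premise 5 is O(not timestamp_voucher -> pay_taxes); contrapositively O(not pay_taxes -> timestamp_voucher). Since O(not pay_taxes) holds, K gives O(timestamp_voucher).
Premise 8 is O(not authorize_request -> not timestamp_voucher); contrapositively O(timestamp_voucher -> authorize_request). Since O(timestamp_voucher) holds, K gives O(authorize_request).
The contrapositive of premise 3 (O(authorize_voucher -> not authorize_request)) is O(authorize_request -> not authorize_voucher), and O(authorize_request) is already established, so O(not authorize_voucher).
The contrapositive of premise 2 (O(vacate_premises -> authorize_voucher)) is O(not authorize_voucher -> not vacate_premises), and O(not authorize_voucher) is already established, so O(not vacate_premises).
Premise 1 is O(not break_seal -> vacate_premises); contrapositively O(not vacate_premises -> break_seal). Since O(not vacate_premises) holds, K gives O(break_seal).
Premises 4, 6 do not contribute to this derivation.
Hence break_seal is obligatory.

Obligatory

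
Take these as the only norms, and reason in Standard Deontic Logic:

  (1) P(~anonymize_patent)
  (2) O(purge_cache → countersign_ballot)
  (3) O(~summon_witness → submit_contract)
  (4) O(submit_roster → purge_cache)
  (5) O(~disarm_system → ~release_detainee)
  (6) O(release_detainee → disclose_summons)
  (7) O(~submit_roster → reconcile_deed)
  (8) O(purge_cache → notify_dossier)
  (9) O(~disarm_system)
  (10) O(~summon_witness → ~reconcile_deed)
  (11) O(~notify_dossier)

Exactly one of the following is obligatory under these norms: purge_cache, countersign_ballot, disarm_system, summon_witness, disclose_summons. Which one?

summon_witness

Premise 11 gives O(~notify_dossier).
Premise 8, O(purge_cache → notify_dossier), contraposes to O(~notify_dossier → ~purge_cache); with O(~notify_dossier) we get O(~purge_cache).
Premise 4 is O(submit_roster → purge_cache); contrapositively O(~purge_cache → ~submit_roster). Since O(~purge_cache) holds, K gives O(~submit_roster).
From O(~submit_roster) and premise 7, O(~submit_roster → reconcile_deed), we obtain O(reconcile_deed).
Premise 10, O(~summon_witness → ~reconcile_deed), contraposes to O(reconcile_deed → summon_witness); with O(reconcile_deed) we get O(summon_witness).
So O(summon_witness) holds — summon_witness is obligatory. None of the other listed options is made obligatory by any chain of premises.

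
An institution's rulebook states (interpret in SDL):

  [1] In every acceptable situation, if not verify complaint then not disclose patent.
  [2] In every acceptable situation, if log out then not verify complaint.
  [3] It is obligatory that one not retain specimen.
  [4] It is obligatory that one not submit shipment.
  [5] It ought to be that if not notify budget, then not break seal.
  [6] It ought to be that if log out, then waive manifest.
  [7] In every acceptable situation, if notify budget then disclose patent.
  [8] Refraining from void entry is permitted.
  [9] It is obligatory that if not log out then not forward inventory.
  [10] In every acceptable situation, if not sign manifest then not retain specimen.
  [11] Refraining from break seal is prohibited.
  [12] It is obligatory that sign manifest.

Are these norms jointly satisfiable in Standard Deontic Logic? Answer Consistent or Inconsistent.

Consistent

Premise 10 is O(¬sign_manifest → ¬retain_specimen); even if O(¬retain_specimen) held, inferring O(¬sign_manifest) would be affirming the consequent — invalid.
So O(¬sign_manifest) is not derivable, and the apparent clash with O(sign_manifest) does not arise.
A world satisfying every obligation exists (e.g. break_seal=true, disclose_patent=true, forward_inventory=false, log_out=false, notify_budget=true, retain_specimen=false, sign_manifest=true, submit_shipment=false, verify_complaint=true, void_entry=false, waive_manifest=false); no atom is both obligatory and forbidden, so the set is consistent.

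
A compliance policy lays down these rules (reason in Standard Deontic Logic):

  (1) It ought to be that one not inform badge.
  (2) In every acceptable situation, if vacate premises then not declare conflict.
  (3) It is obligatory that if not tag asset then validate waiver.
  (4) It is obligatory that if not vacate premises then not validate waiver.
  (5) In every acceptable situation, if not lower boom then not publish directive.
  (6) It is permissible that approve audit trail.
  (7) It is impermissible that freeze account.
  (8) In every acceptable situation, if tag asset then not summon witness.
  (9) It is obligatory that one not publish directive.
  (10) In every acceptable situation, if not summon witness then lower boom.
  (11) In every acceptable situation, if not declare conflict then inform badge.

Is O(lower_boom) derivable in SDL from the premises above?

Yes

Premise 1 gives O(¬inform_badge).
Premise 11, O(¬declare_conflict → inform_badge), contraposes to O(¬inform_badge → declare_conflict); with O(¬inform_badge) we get O(declare_conflict).
Premise 2, O(vacate_premises → ¬declare_conflict), contraposes to O(declare_conflict → ¬vacate_premises); with O(declare_conflict) we get O(¬vacate_premises).
Premise 4 is O(¬vacate_premises → ¬validate_waiver); since O(¬vacate_premises), deontic closure gives O(¬validate_waiver).
The contrapositive of premise 3 (O(¬tag_asset → validate_waiver)) is O(¬validate_waiver → tag_asset), and O(¬validate_waiver) is already established, so O(tag_asset).
Applying K to premise 8 (O(tag_asset → ¬summon_witness)) and O(tag_asset) yields O(¬summon_witness).
Applying K to premise 10 (O(¬summon_witness → lower_boom)) and O(¬summon_witness) yields O(lower_boom).
Premises 5, 6, 7, 9 do not contribute to this derivation.
So O(lower_boom) follows.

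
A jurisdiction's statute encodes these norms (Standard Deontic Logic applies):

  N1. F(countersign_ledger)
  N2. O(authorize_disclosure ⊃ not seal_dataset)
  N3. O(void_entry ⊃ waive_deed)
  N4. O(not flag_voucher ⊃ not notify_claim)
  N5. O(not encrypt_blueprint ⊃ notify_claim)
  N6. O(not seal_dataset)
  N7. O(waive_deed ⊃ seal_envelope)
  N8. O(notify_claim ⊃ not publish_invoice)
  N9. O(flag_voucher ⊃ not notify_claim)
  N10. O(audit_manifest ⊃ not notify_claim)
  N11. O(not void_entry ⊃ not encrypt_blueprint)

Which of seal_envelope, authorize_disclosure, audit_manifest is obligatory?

seal_envelope

By case analysis on not flag_voucher: premise 4 gives O(not flag_voucher ⊃ not notify_claim) and premise 9 gives O(flag_voucher ⊃ not notify_claim), so O(not notify_claim) either way.
The contrapositive of premise 5 (O(not encrypt_blueprint ⊃ notify_claim)) is O(not notify_claim ⊃ encrypt_blueprint), and O(not notify_claim) is already established, so O(encrypt_blueprint).
Premise 11 is O(not void_entry ⊃ not encrypt_blueprint); contrapositively O(encrypt_blueprint ⊃ void_entry). Since O(encrypt_blueprint) holds, K gives O(void_entry).
Premise 3 is O(void_entry ⊃ waive_deed); since O(void_entry), deontic closure gives O(waive_deed).
Premise 7 is O(waive_deed ⊃ seal_envelope); since O(waive_deed), deontic closure gives O(seal_envelope).
So O(seal_envelope) holds — seal_envelope is obligatory. None of the other listed options is made obligatory by any chain of premises.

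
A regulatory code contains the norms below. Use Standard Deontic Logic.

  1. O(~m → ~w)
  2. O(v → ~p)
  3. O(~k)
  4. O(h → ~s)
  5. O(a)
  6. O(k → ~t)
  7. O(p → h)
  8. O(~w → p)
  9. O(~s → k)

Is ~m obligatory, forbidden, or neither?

Forbidden

From premise 3 we have O(~k).
Premise 9 is O(~s → k); contrapositively O(~k → s). Since O(~k) holds, K gives O(s).
Premise 4 is O(h → ~s); contrapositively O(s → ~h). Since O(s) holds, K gives O(~h).
Premise 7, O(p → h), contraposes to O(~h → ~p); with O(~h) we get O(~p).
The contrapositive of premise 8 (O(~w → p)) is O(~p → w), and O(~p) is already established, so O(w).
Premise 1, O(~m → ~w), contraposes to O(w → m); with O(w) we get O(m).
Premises 2, 5, 6 do not contribute to this derivation.
Thus O(m), which is F(~m): ~m is forbidden.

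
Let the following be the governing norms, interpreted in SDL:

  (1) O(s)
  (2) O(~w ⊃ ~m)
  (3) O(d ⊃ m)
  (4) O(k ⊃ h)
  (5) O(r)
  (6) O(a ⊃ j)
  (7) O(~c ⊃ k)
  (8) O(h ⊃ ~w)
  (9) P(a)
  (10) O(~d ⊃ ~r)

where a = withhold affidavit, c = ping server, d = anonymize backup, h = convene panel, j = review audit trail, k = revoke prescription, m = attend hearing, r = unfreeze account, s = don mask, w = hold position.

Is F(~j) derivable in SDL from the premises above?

No

Premise 6 is O(a ⊃ j), but O(a) is not derivable from the premises (the permission P(a) asserts only ~O(~a), not O(a)), so it does not yield O(j).
No other premise forces O(j). An ideal world satisfying every premise can still have ~j true, so F(~j) is not derivable.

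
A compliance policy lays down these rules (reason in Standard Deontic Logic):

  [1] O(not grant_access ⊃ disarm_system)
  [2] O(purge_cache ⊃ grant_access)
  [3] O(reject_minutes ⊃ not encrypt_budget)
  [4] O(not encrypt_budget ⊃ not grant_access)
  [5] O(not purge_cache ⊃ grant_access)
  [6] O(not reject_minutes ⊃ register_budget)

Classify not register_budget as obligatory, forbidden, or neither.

Premises 5 and 2 are O(not purge_cache ⊃ grant_access) and O(purge_cache ⊃ grant_access); every ideal world satisfies not purge_cache or purge_cache, so in either case grant_access holds — hence O(grant_access).
Premise 4, O(not encrypt_budget ⊃ not grant_access), contraposes to O(grant_access ⊃ encrypt_budget); with O(grant_access) we get O(encrypt_budget).
Premise 3, O(reject_minutes ⊃ not encrypt_budget), contraposes to O(encrypt_budget ⊃ not reject_minutes); with O(encrypt_budget) we get O(not reject_minutes).
Applying K to premise 6 (O(not reject_minutes ⊃ register_budget)) and O(not reject_minutes) yields O(register_budget).
Premise 1 does not contribute to this derivation.
Thus O(register_budget), which is F(not register_budget): not register_budget is forbidden.

Forbidden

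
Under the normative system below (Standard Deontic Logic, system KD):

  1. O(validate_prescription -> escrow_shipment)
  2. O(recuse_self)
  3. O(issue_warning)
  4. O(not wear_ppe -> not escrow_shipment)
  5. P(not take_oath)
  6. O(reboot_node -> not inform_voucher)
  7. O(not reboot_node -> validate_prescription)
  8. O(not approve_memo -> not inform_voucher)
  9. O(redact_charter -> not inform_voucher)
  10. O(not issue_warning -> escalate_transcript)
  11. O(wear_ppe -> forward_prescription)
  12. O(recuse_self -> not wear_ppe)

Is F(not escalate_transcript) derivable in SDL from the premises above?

Premise 10 is O(not issue_warning -> escalate_transcript), but O(not issue_warning) is not derivable from the premises, so it does not yield O(escalate_transcript).
No other premise forces O(escalate_transcript). An ideal world satisfying every premise can still have not escalate_transcript true, so F(not escalate_transcript) is not derivable.

No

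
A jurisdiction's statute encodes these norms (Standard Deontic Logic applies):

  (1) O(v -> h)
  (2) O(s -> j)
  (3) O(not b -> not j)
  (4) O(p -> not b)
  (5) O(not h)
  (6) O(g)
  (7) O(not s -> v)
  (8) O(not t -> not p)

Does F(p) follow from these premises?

Premise 5 states O(not h) outright.
Premise 1 is O(v -> h); contrapositively O(not h -> not v). Since O(not h) holds, K gives O(not v).
The contrapositive of premise 7 (O(not s -> v)) is O(not v -> s), and O(not v) is already established, so O(s).
With premise 2, O(s -> j), the K-axiom yields O(j).
Premise 3, O(not b -> not j), contraposes to O(j -> b); with O(j) we get O(b).
The contrapositive of premise 4 (O(p -> not b)) is O(b -> not p), and O(b) is already established, so O(not p).
Premises 6, 8 do not contribute to this derivation.
So O(not p) holds, i.e. F(p). The claim follows.

Yes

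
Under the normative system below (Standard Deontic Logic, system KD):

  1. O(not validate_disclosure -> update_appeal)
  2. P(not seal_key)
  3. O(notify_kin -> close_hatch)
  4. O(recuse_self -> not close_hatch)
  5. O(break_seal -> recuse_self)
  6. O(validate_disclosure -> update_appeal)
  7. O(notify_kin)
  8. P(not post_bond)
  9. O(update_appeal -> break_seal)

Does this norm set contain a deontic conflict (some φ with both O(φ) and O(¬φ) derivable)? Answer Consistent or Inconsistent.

Inconsistent

Premises 1 and 6 are O(not validate_disclosure -> update_appeal) and O(validate_disclosure -> update_appeal); every ideal world satisfies not validate_disclosure or validate_disclosure, so in either case update_appeal holds — hence O(update_appeal).
From O(update_appeal) and premise 9, O(update_appeal -> break_seal), we obtain O(break_seal).
Premise 5 is O(break_seal -> recuse_self); since O(break_seal), deontic closure gives O(recuse_self).
From O(recuse_self) and premise 4, O(recuse_self -> not close_hatch), we obtain O(not close_hatch).
The contrapositive of premise 3 (O(notify_kin -> close_hatch)) is O(not close_hatch -> not notify_kin), and O(not close_hatch) is already established, so O(not notify_kin).
However, premise 7 gives O(notify_kin).
We now have both O(not notify_kin) and O(notify_kin) — notify_kin is simultaneously obligatory and forbidden, violating the D-axiom.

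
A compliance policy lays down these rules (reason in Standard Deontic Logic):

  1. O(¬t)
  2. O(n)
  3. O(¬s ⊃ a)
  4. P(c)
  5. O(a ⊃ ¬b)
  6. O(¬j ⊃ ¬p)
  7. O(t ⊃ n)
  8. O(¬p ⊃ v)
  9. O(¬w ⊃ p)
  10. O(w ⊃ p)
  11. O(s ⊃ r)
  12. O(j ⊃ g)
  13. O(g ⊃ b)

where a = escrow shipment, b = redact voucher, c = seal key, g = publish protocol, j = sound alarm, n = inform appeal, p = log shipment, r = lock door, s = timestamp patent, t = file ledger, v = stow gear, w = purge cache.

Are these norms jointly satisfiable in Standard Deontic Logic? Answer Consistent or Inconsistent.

Consistent

Premise 7 is O(t ⊃ n); even if O(n) held, inferring O(t) would be affirming the consequent — invalid.
So O(t) is not derivable, and the apparent clash with O(¬t) does not arise.
A world satisfying every obligation exists (e.g. a=false, b=true, c=false, g=true, j=true, n=true, p=true, r=true, s=true, t=false, v=false, w=false); no atom is both obligatory and forbidden, so the set is consistent.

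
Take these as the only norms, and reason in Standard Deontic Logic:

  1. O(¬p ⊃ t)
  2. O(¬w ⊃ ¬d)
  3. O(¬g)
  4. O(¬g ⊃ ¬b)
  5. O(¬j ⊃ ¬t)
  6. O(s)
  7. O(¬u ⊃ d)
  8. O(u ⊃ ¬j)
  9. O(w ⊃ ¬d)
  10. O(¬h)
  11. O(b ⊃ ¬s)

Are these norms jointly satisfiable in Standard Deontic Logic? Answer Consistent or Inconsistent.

Consistent

Premise 11 is O(b ⊃ ¬s), but O(b) is not derivable from the premises, so it does not yield O(¬s).
So O(¬s) is not derivable, and the apparent clash with O(s) does not arise.
A world satisfying every obligation exists (e.g. b=false, d=false, g=false, h=false, j=false, p=true, s=true, t=false, u=true, w=false); no atom is both obligatory and forbidden, so the set is consistent.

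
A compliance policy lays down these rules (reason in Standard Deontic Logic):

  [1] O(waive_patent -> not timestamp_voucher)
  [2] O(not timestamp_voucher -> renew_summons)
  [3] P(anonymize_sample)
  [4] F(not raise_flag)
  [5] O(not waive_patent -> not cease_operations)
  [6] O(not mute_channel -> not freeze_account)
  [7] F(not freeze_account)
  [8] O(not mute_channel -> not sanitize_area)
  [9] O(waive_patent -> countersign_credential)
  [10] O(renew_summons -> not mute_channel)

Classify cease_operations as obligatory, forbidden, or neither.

Forbidden

Premise 7, F(not freeze_account), is equivalent to O(freeze_account).
Premise 6 is O(not mute_channel -> not freeze_account); contrapositively O(freeze_account -> mute_channel). Since O(freeze_account) holds, K gives O(mute_channel).
Premise 10 is O(renew_summons -> not mute_channel); contrapositively O(mute_channel -> not renew_summons). Since O(mute_channel) holds, K gives O(not renew_summons).
The contrapositive of premise 2 (O(not timestamp_voucher -> renew_summons)) is O(not renew_summons -> timestamp_voucher), and O(not renew_summons) is already established, so O(timestamp_voucher).
Premise 1, O(waive_patent -> not timestamp_voucher), contraposes to O(timestamp_voucher -> not waive_patent); with O(timestamp_voucher) we get O(not waive_patent).
From O(not waive_patent) and premise 5, O(not waive_patent -> not cease_operations), we obtain O(not cease_operations).
Premises 3, 4, 8, 9 do not contribute to this derivation.
Thus O(not cease_operations), which is F(cease_operations): cease_operations is forbidden.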